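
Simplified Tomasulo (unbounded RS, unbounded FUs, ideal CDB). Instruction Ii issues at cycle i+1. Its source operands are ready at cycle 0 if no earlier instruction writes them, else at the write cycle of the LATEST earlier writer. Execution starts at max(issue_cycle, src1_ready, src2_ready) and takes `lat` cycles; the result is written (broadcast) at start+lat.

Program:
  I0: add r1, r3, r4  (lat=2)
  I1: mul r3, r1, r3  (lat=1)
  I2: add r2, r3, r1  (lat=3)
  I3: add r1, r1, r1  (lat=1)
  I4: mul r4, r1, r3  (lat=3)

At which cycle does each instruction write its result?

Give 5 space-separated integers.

Answer: 3 4 7 5 8

Derivation:
I0 add r1: issue@1 deps=(None,None) exec_start@1 write@3
I1 mul r3: issue@2 deps=(0,None) exec_start@3 write@4
I2 add r2: issue@3 deps=(1,0) exec_start@4 write@7
I3 add r1: issue@4 deps=(0,0) exec_start@4 write@5
I4 mul r4: issue@5 deps=(3,1) exec_start@5 write@8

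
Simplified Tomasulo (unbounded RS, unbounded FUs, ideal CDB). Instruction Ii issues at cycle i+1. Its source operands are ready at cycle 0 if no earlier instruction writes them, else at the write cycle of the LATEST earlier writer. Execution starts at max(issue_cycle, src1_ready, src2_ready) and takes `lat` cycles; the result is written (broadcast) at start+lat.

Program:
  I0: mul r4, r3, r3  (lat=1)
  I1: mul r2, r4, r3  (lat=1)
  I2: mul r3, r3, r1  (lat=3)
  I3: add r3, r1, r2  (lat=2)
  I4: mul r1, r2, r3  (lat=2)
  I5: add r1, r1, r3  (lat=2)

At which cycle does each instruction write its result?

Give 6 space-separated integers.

Answer: 2 3 6 6 8 10

Derivation:
I0 mul r4: issue@1 deps=(None,None) exec_start@1 write@2
I1 mul r2: issue@2 deps=(0,None) exec_start@2 write@3
I2 mul r3: issue@3 deps=(None,None) exec_start@3 write@6
I3 add r3: issue@4 deps=(None,1) exec_start@4 write@6
I4 mul r1: issue@5 deps=(1,3) exec_start@6 write@8
I5 add r1: issue@6 deps=(4,3) exec_start@8 write@10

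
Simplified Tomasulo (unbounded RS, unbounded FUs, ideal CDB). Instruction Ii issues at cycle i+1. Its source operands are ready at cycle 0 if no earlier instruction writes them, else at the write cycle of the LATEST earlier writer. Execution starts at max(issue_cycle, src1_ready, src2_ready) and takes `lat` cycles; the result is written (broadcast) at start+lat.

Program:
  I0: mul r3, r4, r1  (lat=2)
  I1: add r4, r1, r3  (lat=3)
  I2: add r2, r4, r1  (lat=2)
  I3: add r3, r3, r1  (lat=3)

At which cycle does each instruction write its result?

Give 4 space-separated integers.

I0 mul r3: issue@1 deps=(None,None) exec_start@1 write@3
I1 add r4: issue@2 deps=(None,0) exec_start@3 write@6
I2 add r2: issue@3 deps=(1,None) exec_start@6 write@8
I3 add r3: issue@4 deps=(0,None) exec_start@4 write@7

Answer: 3 6 8 7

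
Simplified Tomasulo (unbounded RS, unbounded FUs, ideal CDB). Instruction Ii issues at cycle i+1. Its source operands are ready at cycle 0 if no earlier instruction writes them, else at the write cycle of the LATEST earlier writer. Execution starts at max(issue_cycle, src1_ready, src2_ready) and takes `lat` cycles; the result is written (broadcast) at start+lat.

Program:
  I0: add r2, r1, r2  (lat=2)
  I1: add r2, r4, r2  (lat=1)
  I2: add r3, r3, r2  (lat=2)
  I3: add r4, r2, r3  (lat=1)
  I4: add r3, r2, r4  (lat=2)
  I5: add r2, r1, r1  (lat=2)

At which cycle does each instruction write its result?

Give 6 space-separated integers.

Answer: 3 4 6 7 9 8

Derivation:
I0 add r2: issue@1 deps=(None,None) exec_start@1 write@3
I1 add r2: issue@2 deps=(None,0) exec_start@3 write@4
I2 add r3: issue@3 deps=(None,1) exec_start@4 write@6
I3 add r4: issue@4 deps=(1,2) exec_start@6 write@7
I4 add r3: issue@5 deps=(1,3) exec_start@7 write@9
I5 add r2: issue@6 deps=(None,None) exec_start@6 write@8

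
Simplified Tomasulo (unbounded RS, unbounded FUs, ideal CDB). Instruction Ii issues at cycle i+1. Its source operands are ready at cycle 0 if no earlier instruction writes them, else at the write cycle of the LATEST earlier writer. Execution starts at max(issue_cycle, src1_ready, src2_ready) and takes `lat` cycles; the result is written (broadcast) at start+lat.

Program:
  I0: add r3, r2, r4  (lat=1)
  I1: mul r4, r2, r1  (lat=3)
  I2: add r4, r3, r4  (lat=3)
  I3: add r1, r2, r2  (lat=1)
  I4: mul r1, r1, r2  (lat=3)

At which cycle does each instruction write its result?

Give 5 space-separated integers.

I0 add r3: issue@1 deps=(None,None) exec_start@1 write@2
I1 mul r4: issue@2 deps=(None,None) exec_start@2 write@5
I2 add r4: issue@3 deps=(0,1) exec_start@5 write@8
I3 add r1: issue@4 deps=(None,None) exec_start@4 write@5
I4 mul r1: issue@5 deps=(3,None) exec_start@5 write@8

Answer: 2 5 8 5 8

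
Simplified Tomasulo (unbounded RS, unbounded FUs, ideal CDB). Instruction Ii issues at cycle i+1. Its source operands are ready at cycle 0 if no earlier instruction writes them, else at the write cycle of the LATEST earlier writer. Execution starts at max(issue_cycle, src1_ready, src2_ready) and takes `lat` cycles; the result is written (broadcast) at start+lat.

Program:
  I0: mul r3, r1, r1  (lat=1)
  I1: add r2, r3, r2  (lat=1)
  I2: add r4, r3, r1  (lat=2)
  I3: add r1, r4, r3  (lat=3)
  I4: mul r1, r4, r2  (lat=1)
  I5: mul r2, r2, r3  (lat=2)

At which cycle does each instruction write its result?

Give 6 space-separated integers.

I0 mul r3: issue@1 deps=(None,None) exec_start@1 write@2
I1 add r2: issue@2 deps=(0,None) exec_start@2 write@3
I2 add r4: issue@3 deps=(0,None) exec_start@3 write@5
I3 add r1: issue@4 deps=(2,0) exec_start@5 write@8
I4 mul r1: issue@5 deps=(2,1) exec_start@5 write@6
I5 mul r2: issue@6 deps=(1,0) exec_start@6 write@8

Answer: 2 3 5 8 6 8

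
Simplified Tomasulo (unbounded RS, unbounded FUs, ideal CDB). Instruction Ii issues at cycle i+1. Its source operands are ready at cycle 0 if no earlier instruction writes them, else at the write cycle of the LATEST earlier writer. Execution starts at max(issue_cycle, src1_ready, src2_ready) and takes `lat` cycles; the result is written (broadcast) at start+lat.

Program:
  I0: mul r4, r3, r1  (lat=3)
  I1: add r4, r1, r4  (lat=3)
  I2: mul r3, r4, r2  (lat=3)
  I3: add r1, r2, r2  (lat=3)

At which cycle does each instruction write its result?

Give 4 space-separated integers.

I0 mul r4: issue@1 deps=(None,None) exec_start@1 write@4
I1 add r4: issue@2 deps=(None,0) exec_start@4 write@7
I2 mul r3: issue@3 deps=(1,None) exec_start@7 write@10
I3 add r1: issue@4 deps=(None,None) exec_start@4 write@7

Answer: 4 7 10 7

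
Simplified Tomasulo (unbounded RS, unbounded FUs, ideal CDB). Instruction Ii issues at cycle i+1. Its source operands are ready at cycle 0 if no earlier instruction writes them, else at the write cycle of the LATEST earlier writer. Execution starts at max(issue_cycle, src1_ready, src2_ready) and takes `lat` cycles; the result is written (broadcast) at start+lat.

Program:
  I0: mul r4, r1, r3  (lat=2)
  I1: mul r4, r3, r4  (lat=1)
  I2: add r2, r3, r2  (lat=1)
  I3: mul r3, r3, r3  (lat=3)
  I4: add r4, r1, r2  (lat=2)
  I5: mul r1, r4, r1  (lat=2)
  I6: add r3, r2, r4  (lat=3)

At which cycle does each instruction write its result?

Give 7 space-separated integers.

Answer: 3 4 4 7 7 9 10

Derivation:
I0 mul r4: issue@1 deps=(None,None) exec_start@1 write@3
I1 mul r4: issue@2 deps=(None,0) exec_start@3 write@4
I2 add r2: issue@3 deps=(None,None) exec_start@3 write@4
I3 mul r3: issue@4 deps=(None,None) exec_start@4 write@7
I4 add r4: issue@5 deps=(None,2) exec_start@5 write@7
I5 mul r1: issue@6 deps=(4,None) exec_start@7 write@9
I6 add r3: issue@7 deps=(2,4) exec_start@7 write@10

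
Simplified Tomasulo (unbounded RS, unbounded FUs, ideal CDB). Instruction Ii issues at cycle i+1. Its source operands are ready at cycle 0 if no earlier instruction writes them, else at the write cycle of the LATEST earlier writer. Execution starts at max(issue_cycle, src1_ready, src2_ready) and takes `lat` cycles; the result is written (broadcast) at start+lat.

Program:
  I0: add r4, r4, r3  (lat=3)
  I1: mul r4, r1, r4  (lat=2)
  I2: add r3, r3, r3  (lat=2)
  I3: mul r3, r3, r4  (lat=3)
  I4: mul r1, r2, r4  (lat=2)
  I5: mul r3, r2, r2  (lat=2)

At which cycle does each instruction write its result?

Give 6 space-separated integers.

I0 add r4: issue@1 deps=(None,None) exec_start@1 write@4
I1 mul r4: issue@2 deps=(None,0) exec_start@4 write@6
I2 add r3: issue@3 deps=(None,None) exec_start@3 write@5
I3 mul r3: issue@4 deps=(2,1) exec_start@6 write@9
I4 mul r1: issue@5 deps=(None,1) exec_start@6 write@8
I5 mul r3: issue@6 deps=(None,None) exec_start@6 write@8

Answer: 4 6 5 9 8 8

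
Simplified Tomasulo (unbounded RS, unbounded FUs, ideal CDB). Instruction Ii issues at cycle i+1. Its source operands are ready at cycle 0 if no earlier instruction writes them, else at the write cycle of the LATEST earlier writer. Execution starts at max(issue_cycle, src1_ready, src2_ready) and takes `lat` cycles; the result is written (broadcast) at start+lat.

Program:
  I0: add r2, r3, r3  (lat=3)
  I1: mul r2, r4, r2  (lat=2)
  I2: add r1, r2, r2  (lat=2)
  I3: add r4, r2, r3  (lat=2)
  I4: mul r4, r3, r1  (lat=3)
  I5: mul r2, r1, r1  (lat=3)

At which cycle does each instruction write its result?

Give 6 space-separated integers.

I0 add r2: issue@1 deps=(None,None) exec_start@1 write@4
I1 mul r2: issue@2 deps=(None,0) exec_start@4 write@6
I2 add r1: issue@3 deps=(1,1) exec_start@6 write@8
I3 add r4: issue@4 deps=(1,None) exec_start@6 write@8
I4 mul r4: issue@5 deps=(None,2) exec_start@8 write@11
I5 mul r2: issue@6 deps=(2,2) exec_start@8 write@11

Answer: 4 6 8 8 11 11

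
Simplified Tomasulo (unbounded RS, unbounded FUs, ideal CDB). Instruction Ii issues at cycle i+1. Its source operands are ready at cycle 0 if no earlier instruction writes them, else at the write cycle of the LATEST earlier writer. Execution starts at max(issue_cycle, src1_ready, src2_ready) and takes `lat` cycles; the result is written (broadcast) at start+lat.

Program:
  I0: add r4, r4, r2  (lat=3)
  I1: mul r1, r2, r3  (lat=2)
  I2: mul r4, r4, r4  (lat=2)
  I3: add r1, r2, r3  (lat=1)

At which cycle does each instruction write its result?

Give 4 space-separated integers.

I0 add r4: issue@1 deps=(None,None) exec_start@1 write@4
I1 mul r1: issue@2 deps=(None,None) exec_start@2 write@4
I2 mul r4: issue@3 deps=(0,0) exec_start@4 write@6
I3 add r1: issue@4 deps=(None,None) exec_start@4 write@5

Answer: 4 4 6 5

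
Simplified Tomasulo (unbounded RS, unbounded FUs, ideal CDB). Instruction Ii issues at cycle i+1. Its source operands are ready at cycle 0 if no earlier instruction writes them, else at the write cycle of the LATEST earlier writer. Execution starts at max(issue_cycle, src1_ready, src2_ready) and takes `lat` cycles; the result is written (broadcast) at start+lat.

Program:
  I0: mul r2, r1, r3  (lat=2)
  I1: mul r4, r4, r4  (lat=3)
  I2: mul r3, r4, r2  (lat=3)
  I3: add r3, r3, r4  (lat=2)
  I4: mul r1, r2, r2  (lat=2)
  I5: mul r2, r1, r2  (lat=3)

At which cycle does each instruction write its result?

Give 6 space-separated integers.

I0 mul r2: issue@1 deps=(None,None) exec_start@1 write@3
I1 mul r4: issue@2 deps=(None,None) exec_start@2 write@5
I2 mul r3: issue@3 deps=(1,0) exec_start@5 write@8
I3 add r3: issue@4 deps=(2,1) exec_start@8 write@10
I4 mul r1: issue@5 deps=(0,0) exec_start@5 write@7
I5 mul r2: issue@6 deps=(4,0) exec_start@7 write@10

Answer: 3 5 8 10 7 10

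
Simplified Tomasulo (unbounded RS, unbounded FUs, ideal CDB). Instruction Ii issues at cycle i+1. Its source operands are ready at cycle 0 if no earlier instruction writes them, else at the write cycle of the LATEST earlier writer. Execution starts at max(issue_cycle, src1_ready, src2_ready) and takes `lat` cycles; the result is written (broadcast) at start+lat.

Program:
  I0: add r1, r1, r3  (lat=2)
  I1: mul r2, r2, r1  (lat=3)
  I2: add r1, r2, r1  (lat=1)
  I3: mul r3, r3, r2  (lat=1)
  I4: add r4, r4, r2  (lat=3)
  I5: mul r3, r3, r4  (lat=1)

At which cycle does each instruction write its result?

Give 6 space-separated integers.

Answer: 3 6 7 7 9 10

Derivation:
I0 add r1: issue@1 deps=(None,None) exec_start@1 write@3
I1 mul r2: issue@2 deps=(None,0) exec_start@3 write@6
I2 add r1: issue@3 deps=(1,0) exec_start@6 write@7
I3 mul r3: issue@4 deps=(None,1) exec_start@6 write@7
I4 add r4: issue@5 deps=(None,1) exec_start@6 write@9
I5 mul r3: issue@6 deps=(3,4) exec_start@9 write@10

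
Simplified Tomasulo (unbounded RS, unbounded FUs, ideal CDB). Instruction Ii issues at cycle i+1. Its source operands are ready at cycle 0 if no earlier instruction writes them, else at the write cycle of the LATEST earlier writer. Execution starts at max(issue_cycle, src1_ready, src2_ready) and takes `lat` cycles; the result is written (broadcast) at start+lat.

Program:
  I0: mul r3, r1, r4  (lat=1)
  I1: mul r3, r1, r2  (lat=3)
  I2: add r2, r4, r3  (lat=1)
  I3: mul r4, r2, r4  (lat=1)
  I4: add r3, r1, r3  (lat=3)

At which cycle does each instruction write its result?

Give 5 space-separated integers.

Answer: 2 5 6 7 8

Derivation:
I0 mul r3: issue@1 deps=(None,None) exec_start@1 write@2
I1 mul r3: issue@2 deps=(None,None) exec_start@2 write@5
I2 add r2: issue@3 deps=(None,1) exec_start@5 write@6
I3 mul r4: issue@4 deps=(2,None) exec_start@6 write@7
I4 add r3: issue@5 deps=(None,1) exec_start@5 write@8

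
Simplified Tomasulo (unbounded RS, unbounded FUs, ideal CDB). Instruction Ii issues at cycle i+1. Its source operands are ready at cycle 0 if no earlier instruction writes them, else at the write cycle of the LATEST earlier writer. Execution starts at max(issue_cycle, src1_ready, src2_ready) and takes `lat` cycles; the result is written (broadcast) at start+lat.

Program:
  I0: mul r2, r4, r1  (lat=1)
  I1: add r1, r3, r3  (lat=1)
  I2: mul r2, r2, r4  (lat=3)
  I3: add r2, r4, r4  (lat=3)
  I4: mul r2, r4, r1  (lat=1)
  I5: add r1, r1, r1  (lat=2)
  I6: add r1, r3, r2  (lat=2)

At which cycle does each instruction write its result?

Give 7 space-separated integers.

I0 mul r2: issue@1 deps=(None,None) exec_start@1 write@2
I1 add r1: issue@2 deps=(None,None) exec_start@2 write@3
I2 mul r2: issue@3 deps=(0,None) exec_start@3 write@6
I3 add r2: issue@4 deps=(None,None) exec_start@4 write@7
I4 mul r2: issue@5 deps=(None,1) exec_start@5 write@6
I5 add r1: issue@6 deps=(1,1) exec_start@6 write@8
I6 add r1: issue@7 deps=(None,4) exec_start@7 write@9

Answer: 2 3 6 7 6 8 9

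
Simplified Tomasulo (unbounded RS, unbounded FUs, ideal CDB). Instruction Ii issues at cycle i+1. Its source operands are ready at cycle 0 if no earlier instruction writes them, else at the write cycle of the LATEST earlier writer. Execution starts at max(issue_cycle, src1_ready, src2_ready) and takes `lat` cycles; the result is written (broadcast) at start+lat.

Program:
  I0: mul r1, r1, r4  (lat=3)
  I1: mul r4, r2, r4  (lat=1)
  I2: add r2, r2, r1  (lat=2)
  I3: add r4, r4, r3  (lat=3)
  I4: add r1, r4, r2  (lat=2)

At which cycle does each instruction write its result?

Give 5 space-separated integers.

Answer: 4 3 6 7 9

Derivation:
I0 mul r1: issue@1 deps=(None,None) exec_start@1 write@4
I1 mul r4: issue@2 deps=(None,None) exec_start@2 write@3
I2 add r2: issue@3 deps=(None,0) exec_start@4 write@6
I3 add r4: issue@4 deps=(1,None) exec_start@4 write@7
I4 add r1: issue@5 deps=(3,2) exec_start@7 write@9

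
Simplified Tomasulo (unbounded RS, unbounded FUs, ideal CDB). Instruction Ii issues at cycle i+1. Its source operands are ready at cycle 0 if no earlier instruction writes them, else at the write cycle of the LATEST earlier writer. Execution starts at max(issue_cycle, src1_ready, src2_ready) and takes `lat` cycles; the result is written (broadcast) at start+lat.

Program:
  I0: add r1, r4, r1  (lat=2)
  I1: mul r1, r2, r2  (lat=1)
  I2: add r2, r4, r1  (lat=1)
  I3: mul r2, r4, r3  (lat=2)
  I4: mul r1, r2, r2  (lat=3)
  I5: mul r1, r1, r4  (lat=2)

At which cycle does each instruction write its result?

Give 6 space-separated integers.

Answer: 3 3 4 6 9 11

Derivation:
I0 add r1: issue@1 deps=(None,None) exec_start@1 write@3
I1 mul r1: issue@2 deps=(None,None) exec_start@2 write@3
I2 add r2: issue@3 deps=(None,1) exec_start@3 write@4
I3 mul r2: issue@4 deps=(None,None) exec_start@4 write@6
I4 mul r1: issue@5 deps=(3,3) exec_start@6 write@9
I5 mul r1: issue@6 deps=(4,None) exec_start@9 write@11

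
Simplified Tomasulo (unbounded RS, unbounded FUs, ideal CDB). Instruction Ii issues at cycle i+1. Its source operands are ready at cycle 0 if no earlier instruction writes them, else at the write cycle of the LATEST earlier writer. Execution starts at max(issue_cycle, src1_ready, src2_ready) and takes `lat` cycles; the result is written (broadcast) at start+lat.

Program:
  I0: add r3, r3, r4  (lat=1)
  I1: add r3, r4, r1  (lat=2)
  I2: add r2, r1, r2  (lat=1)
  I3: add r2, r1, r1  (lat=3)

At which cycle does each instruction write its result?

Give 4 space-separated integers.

Answer: 2 4 4 7

Derivation:
I0 add r3: issue@1 deps=(None,None) exec_start@1 write@2
I1 add r3: issue@2 deps=(None,None) exec_start@2 write@4
I2 add r2: issue@3 deps=(None,None) exec_start@3 write@4
I3 add r2: issue@4 deps=(None,None) exec_start@4 write@7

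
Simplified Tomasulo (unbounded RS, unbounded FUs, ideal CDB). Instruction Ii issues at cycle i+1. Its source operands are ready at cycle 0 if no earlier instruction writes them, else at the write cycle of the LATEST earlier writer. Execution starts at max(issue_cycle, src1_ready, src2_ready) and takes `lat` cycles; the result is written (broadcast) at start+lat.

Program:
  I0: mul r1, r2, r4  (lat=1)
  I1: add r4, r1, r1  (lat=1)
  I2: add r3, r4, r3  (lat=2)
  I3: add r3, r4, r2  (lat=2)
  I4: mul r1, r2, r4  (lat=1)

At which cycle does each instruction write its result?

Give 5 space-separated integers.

I0 mul r1: issue@1 deps=(None,None) exec_start@1 write@2
I1 add r4: issue@2 deps=(0,0) exec_start@2 write@3
I2 add r3: issue@3 deps=(1,None) exec_start@3 write@5
I3 add r3: issue@4 deps=(1,None) exec_start@4 write@6
I4 mul r1: issue@5 deps=(None,1) exec_start@5 write@6

Answer: 2 3 5 6 6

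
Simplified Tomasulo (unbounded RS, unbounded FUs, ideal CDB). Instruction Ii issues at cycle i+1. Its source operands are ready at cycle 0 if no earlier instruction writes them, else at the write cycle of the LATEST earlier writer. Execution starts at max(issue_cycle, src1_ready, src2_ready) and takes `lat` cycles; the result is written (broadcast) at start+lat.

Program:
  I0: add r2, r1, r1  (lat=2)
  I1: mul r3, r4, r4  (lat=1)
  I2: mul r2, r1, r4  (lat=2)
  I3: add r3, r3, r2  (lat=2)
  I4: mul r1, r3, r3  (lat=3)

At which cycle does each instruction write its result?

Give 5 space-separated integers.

Answer: 3 3 5 7 10

Derivation:
I0 add r2: issue@1 deps=(None,None) exec_start@1 write@3
I1 mul r3: issue@2 deps=(None,None) exec_start@2 write@3
I2 mul r2: issue@3 deps=(None,None) exec_start@3 write@5
I3 add r3: issue@4 deps=(1,2) exec_start@5 write@7
I4 mul r1: issue@5 deps=(3,3) exec_start@7 write@10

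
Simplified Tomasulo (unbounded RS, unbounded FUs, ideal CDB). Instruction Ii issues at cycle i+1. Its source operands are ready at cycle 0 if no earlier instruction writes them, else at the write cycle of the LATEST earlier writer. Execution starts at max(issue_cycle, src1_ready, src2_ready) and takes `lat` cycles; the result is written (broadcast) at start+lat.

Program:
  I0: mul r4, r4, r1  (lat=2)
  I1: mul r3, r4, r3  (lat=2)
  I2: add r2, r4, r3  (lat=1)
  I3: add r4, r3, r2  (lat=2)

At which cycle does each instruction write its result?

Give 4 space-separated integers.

I0 mul r4: issue@1 deps=(None,None) exec_start@1 write@3
I1 mul r3: issue@2 deps=(0,None) exec_start@3 write@5
I2 add r2: issue@3 deps=(0,1) exec_start@5 write@6
I3 add r4: issue@4 deps=(1,2) exec_start@6 write@8

Answer: 3 5 6 8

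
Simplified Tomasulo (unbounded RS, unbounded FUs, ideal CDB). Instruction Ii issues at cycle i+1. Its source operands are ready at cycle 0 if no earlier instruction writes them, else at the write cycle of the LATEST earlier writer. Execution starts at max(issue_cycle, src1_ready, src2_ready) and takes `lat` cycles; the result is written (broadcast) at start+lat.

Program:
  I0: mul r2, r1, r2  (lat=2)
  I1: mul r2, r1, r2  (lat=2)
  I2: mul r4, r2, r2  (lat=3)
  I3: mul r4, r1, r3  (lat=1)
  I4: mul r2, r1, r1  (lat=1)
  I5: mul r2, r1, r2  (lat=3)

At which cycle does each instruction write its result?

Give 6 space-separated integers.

Answer: 3 5 8 5 6 9

Derivation:
I0 mul r2: issue@1 deps=(None,None) exec_start@1 write@3
I1 mul r2: issue@2 deps=(None,0) exec_start@3 write@5
I2 mul r4: issue@3 deps=(1,1) exec_start@5 write@8
I3 mul r4: issue@4 deps=(None,None) exec_start@4 write@5
I4 mul r2: issue@5 deps=(None,None) exec_start@5 write@6
I5 mul r2: issue@6 deps=(None,4) exec_start@6 write@9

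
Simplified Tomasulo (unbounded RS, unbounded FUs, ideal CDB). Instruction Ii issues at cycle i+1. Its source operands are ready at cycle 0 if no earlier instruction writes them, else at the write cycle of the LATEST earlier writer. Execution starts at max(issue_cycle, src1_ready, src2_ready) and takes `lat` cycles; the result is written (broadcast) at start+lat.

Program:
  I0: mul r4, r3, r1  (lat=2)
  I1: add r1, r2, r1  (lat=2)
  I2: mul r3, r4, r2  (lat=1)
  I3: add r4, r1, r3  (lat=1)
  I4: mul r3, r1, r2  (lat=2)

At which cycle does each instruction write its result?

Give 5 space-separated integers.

Answer: 3 4 4 5 7

Derivation:
I0 mul r4: issue@1 deps=(None,None) exec_start@1 write@3
I1 add r1: issue@2 deps=(None,None) exec_start@2 write@4
I2 mul r3: issue@3 deps=(0,None) exec_start@3 write@4
I3 add r4: issue@4 deps=(1,2) exec_start@4 write@5
I4 mul r3: issue@5 deps=(1,None) exec_start@5 write@7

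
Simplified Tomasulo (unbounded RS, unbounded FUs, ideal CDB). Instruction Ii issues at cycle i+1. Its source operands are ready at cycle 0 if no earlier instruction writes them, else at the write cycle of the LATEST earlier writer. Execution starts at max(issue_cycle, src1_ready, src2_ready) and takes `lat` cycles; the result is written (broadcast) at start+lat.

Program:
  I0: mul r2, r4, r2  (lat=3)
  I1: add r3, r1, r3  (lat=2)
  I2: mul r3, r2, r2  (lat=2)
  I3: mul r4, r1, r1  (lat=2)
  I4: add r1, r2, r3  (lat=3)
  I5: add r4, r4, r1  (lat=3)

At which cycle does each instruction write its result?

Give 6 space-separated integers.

I0 mul r2: issue@1 deps=(None,None) exec_start@1 write@4
I1 add r3: issue@2 deps=(None,None) exec_start@2 write@4
I2 mul r3: issue@3 deps=(0,0) exec_start@4 write@6
I3 mul r4: issue@4 deps=(None,None) exec_start@4 write@6
I4 add r1: issue@5 deps=(0,2) exec_start@6 write@9
I5 add r4: issue@6 deps=(3,4) exec_start@9 write@12

Answer: 4 4 6 6 9 12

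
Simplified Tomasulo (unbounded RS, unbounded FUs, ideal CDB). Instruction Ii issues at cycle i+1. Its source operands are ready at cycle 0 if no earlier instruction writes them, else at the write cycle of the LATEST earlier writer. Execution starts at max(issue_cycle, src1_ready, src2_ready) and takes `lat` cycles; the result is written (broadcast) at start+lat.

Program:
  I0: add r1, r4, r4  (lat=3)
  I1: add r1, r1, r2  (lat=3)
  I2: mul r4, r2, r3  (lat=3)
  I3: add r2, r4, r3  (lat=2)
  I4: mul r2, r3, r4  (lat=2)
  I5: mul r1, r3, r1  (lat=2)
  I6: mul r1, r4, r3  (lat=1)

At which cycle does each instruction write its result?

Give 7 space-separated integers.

I0 add r1: issue@1 deps=(None,None) exec_start@1 write@4
I1 add r1: issue@2 deps=(0,None) exec_start@4 write@7
I2 mul r4: issue@3 deps=(None,None) exec_start@3 write@6
I3 add r2: issue@4 deps=(2,None) exec_start@6 write@8
I4 mul r2: issue@5 deps=(None,2) exec_start@6 write@8
I5 mul r1: issue@6 deps=(None,1) exec_start@7 write@9
I6 mul r1: issue@7 deps=(2,None) exec_start@7 write@8

Answer: 4 7 6 8 8 9 8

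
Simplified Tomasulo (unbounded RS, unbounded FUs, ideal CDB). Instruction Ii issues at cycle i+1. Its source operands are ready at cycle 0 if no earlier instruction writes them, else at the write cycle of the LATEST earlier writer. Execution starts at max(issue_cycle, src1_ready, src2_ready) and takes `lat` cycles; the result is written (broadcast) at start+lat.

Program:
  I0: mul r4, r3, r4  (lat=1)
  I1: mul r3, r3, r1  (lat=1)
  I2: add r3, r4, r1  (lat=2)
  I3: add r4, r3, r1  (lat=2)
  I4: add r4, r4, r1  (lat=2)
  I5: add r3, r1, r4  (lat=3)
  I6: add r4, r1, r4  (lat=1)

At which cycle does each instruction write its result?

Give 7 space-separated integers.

I0 mul r4: issue@1 deps=(None,None) exec_start@1 write@2
I1 mul r3: issue@2 deps=(None,None) exec_start@2 write@3
I2 add r3: issue@3 deps=(0,None) exec_start@3 write@5
I3 add r4: issue@4 deps=(2,None) exec_start@5 write@7
I4 add r4: issue@5 deps=(3,None) exec_start@7 write@9
I5 add r3: issue@6 deps=(None,4) exec_start@9 write@12
I6 add r4: issue@7 deps=(None,4) exec_start@9 write@10

Answer: 2 3 5 7 9 12 10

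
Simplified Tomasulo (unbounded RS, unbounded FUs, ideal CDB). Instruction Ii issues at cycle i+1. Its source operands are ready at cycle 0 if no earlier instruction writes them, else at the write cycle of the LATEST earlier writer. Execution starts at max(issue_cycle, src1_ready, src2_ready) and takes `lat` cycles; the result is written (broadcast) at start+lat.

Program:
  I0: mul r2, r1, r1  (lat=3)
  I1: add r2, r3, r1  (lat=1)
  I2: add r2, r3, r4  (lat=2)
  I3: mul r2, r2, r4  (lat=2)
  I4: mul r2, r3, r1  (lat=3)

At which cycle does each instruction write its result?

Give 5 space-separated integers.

I0 mul r2: issue@1 deps=(None,None) exec_start@1 write@4
I1 add r2: issue@2 deps=(None,None) exec_start@2 write@3
I2 add r2: issue@3 deps=(None,None) exec_start@3 write@5
I3 mul r2: issue@4 deps=(2,None) exec_start@5 write@7
I4 mul r2: issue@5 deps=(None,None) exec_start@5 write@8

Answer: 4 3 5 7 8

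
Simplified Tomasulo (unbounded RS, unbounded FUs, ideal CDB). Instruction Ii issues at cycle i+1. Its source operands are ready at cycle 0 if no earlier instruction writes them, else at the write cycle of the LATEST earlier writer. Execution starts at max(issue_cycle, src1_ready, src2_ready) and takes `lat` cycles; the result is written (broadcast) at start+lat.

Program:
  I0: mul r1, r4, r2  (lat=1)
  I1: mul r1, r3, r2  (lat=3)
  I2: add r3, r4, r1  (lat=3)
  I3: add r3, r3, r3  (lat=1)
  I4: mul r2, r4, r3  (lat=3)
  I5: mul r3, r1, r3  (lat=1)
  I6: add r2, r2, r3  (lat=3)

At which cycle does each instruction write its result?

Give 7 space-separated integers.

Answer: 2 5 8 9 12 10 15

Derivation:
I0 mul r1: issue@1 deps=(None,None) exec_start@1 write@2
I1 mul r1: issue@2 deps=(None,None) exec_start@2 write@5
I2 add r3: issue@3 deps=(None,1) exec_start@5 write@8
I3 add r3: issue@4 deps=(2,2) exec_start@8 write@9
I4 mul r2: issue@5 deps=(None,3) exec_start@9 write@12
I5 mul r3: issue@6 deps=(1,3) exec_start@9 write@10
I6 add r2: issue@7 deps=(4,5) exec_start@12 write@15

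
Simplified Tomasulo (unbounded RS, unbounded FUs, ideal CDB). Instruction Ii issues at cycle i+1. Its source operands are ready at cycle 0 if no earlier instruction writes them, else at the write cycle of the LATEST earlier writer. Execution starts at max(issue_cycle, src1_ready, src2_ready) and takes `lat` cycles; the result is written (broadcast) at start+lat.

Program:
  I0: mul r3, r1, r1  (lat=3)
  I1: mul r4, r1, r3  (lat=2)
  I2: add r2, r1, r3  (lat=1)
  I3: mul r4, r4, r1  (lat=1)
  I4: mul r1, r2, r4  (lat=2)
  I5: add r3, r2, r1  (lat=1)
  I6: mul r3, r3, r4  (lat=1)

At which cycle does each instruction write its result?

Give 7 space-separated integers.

Answer: 4 6 5 7 9 10 11

Derivation:
I0 mul r3: issue@1 deps=(None,None) exec_start@1 write@4
I1 mul r4: issue@2 deps=(None,0) exec_start@4 write@6
I2 add r2: issue@3 deps=(None,0) exec_start@4 write@5
I3 mul r4: issue@4 deps=(1,None) exec_start@6 write@7
I4 mul r1: issue@5 deps=(2,3) exec_start@7 write@9
I5 add r3: issue@6 deps=(2,4) exec_start@9 write@10
I6 mul r3: issue@7 deps=(5,3) exec_start@10 write@11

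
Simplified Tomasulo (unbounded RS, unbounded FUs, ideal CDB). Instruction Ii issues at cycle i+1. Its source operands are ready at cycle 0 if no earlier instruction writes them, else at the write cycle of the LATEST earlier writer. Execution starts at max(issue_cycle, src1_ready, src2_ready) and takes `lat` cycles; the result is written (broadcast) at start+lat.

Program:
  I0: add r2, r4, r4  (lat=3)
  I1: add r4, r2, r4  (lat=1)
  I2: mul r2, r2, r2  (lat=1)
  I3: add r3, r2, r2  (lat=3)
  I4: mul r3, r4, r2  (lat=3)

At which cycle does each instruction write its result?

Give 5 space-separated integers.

Answer: 4 5 5 8 8

Derivation:
I0 add r2: issue@1 deps=(None,None) exec_start@1 write@4
I1 add r4: issue@2 deps=(0,None) exec_start@4 write@5
I2 mul r2: issue@3 deps=(0,0) exec_start@4 write@5
I3 add r3: issue@4 deps=(2,2) exec_start@5 write@8
I4 mul r3: issue@5 deps=(1,2) exec_start@5 write@8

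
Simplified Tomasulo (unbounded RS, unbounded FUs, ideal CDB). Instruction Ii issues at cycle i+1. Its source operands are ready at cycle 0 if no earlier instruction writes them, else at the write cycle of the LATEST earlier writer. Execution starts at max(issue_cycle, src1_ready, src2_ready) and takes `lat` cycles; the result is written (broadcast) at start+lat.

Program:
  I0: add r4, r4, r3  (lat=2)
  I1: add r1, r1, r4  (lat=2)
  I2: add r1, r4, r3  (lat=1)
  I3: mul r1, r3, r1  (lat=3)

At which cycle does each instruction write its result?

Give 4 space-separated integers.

I0 add r4: issue@1 deps=(None,None) exec_start@1 write@3
I1 add r1: issue@2 deps=(None,0) exec_start@3 write@5
I2 add r1: issue@3 deps=(0,None) exec_start@3 write@4
I3 mul r1: issue@4 deps=(None,2) exec_start@4 write@7

Answer: 3 5 4 7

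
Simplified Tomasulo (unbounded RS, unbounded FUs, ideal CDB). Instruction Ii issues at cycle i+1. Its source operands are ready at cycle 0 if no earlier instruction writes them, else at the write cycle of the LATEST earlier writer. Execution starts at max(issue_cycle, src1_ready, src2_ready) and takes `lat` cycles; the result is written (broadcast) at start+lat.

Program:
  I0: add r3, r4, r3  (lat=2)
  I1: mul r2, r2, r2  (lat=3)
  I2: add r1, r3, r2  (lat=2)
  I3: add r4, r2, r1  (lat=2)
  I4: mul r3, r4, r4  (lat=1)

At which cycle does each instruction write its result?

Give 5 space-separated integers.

Answer: 3 5 7 9 10

Derivation:
I0 add r3: issue@1 deps=(None,None) exec_start@1 write@3
I1 mul r2: issue@2 deps=(None,None) exec_start@2 write@5
I2 add r1: issue@3 deps=(0,1) exec_start@5 write@7
I3 add r4: issue@4 deps=(1,2) exec_start@7 write@9
I4 mul r3: issue@5 deps=(3,3) exec_start@9 write@10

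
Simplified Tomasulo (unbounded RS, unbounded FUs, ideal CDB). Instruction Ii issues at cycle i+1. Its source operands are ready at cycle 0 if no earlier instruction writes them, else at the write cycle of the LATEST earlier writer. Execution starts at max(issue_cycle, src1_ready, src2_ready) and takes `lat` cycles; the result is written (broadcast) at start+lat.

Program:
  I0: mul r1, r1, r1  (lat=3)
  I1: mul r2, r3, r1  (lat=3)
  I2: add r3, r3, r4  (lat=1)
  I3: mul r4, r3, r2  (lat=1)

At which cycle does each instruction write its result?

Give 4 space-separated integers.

I0 mul r1: issue@1 deps=(None,None) exec_start@1 write@4
I1 mul r2: issue@2 deps=(None,0) exec_start@4 write@7
I2 add r3: issue@3 deps=(None,None) exec_start@3 write@4
I3 mul r4: issue@4 deps=(2,1) exec_start@7 write@8

Answer: 4 7 4 8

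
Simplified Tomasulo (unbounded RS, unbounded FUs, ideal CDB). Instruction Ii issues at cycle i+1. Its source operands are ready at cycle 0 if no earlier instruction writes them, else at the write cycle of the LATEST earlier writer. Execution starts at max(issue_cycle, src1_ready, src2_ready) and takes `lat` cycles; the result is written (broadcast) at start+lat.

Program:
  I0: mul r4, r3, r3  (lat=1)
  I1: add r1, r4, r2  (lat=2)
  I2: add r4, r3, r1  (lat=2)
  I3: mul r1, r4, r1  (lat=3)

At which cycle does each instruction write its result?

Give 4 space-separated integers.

I0 mul r4: issue@1 deps=(None,None) exec_start@1 write@2
I1 add r1: issue@2 deps=(0,None) exec_start@2 write@4
I2 add r4: issue@3 deps=(None,1) exec_start@4 write@6
I3 mul r1: issue@4 deps=(2,1) exec_start@6 write@9

Answer: 2 4 6 9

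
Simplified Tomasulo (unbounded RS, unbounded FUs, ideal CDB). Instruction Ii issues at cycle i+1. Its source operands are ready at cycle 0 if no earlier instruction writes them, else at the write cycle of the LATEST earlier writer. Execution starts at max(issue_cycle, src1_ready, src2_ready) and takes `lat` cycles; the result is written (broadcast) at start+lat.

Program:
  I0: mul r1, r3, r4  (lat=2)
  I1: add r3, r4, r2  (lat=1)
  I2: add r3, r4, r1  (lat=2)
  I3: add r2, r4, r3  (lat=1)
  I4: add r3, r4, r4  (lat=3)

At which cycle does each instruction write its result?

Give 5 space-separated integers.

I0 mul r1: issue@1 deps=(None,None) exec_start@1 write@3
I1 add r3: issue@2 deps=(None,None) exec_start@2 write@3
I2 add r3: issue@3 deps=(None,0) exec_start@3 write@5
I3 add r2: issue@4 deps=(None,2) exec_start@5 write@6
I4 add r3: issue@5 deps=(None,None) exec_start@5 write@8

Answer: 3 3 5 6 8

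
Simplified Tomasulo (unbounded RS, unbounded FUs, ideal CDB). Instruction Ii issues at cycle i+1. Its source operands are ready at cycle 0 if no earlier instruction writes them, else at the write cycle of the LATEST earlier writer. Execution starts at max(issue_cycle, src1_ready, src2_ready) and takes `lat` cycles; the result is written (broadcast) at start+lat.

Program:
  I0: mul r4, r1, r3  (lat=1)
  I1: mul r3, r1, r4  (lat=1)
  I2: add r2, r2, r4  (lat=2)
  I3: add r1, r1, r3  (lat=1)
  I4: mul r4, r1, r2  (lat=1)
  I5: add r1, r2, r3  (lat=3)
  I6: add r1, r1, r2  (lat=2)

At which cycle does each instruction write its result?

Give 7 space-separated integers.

Answer: 2 3 5 5 6 9 11

Derivation:
I0 mul r4: issue@1 deps=(None,None) exec_start@1 write@2
I1 mul r3: issue@2 deps=(None,0) exec_start@2 write@3
I2 add r2: issue@3 deps=(None,0) exec_start@3 write@5
I3 add r1: issue@4 deps=(None,1) exec_start@4 write@5
I4 mul r4: issue@5 deps=(3,2) exec_start@5 write@6
I5 add r1: issue@6 deps=(2,1) exec_start@6 write@9
I6 add r1: issue@7 deps=(5,2) exec_start@9 write@11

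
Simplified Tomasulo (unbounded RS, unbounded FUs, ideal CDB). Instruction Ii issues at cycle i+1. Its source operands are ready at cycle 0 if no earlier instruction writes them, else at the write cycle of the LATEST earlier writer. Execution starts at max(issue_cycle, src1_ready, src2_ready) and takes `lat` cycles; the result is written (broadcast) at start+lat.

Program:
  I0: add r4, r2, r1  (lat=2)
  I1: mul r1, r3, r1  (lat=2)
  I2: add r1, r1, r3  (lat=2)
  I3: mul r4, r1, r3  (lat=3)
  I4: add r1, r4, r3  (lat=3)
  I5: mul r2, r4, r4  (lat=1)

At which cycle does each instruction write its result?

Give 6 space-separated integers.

Answer: 3 4 6 9 12 10

Derivation:
I0 add r4: issue@1 deps=(None,None) exec_start@1 write@3
I1 mul r1: issue@2 deps=(None,None) exec_start@2 write@4
I2 add r1: issue@3 deps=(1,None) exec_start@4 write@6
I3 mul r4: issue@4 deps=(2,None) exec_start@6 write@9
I4 add r1: issue@5 deps=(3,None) exec_start@9 write@12
I5 mul r2: issue@6 deps=(3,3) exec_start@9 write@10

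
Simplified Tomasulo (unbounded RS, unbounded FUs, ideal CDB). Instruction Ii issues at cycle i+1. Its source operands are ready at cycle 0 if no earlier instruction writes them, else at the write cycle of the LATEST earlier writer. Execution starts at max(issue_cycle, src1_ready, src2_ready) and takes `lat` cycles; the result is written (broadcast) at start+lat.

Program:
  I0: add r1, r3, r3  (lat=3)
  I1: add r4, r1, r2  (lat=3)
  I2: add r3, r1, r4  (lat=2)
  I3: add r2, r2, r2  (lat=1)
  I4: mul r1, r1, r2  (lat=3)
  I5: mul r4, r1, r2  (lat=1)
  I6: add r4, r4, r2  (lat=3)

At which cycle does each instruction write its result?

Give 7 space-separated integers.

I0 add r1: issue@1 deps=(None,None) exec_start@1 write@4
I1 add r4: issue@2 deps=(0,None) exec_start@4 write@7
I2 add r3: issue@3 deps=(0,1) exec_start@7 write@9
I3 add r2: issue@4 deps=(None,None) exec_start@4 write@5
I4 mul r1: issue@5 deps=(0,3) exec_start@5 write@8
I5 mul r4: issue@6 deps=(4,3) exec_start@8 write@9
I6 add r4: issue@7 deps=(5,3) exec_start@9 write@12

Answer: 4 7 9 5 8 9 12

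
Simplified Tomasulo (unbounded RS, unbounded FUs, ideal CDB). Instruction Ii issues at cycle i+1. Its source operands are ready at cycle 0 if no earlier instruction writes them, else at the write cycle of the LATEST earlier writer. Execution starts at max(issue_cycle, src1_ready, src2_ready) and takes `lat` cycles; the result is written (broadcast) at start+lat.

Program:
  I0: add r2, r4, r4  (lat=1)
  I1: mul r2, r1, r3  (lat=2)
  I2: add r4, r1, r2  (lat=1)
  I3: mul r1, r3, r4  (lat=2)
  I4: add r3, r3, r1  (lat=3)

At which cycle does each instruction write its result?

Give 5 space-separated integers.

Answer: 2 4 5 7 10

Derivation:
I0 add r2: issue@1 deps=(None,None) exec_start@1 write@2
I1 mul r2: issue@2 deps=(None,None) exec_start@2 write@4
I2 add r4: issue@3 deps=(None,1) exec_start@4 write@5
I3 mul r1: issue@4 deps=(None,2) exec_start@5 write@7
I4 add r3: issue@5 deps=(None,3) exec_start@7 write@10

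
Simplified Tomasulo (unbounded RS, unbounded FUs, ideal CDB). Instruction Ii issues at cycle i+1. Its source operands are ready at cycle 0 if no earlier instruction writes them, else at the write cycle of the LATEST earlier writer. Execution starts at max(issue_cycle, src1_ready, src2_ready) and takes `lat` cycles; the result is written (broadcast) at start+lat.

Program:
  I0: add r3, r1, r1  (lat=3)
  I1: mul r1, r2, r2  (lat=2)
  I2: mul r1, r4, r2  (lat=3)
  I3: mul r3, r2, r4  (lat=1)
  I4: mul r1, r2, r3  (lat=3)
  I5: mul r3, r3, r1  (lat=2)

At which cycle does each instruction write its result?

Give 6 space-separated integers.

I0 add r3: issue@1 deps=(None,None) exec_start@1 write@4
I1 mul r1: issue@2 deps=(None,None) exec_start@2 write@4
I2 mul r1: issue@3 deps=(None,None) exec_start@3 write@6
I3 mul r3: issue@4 deps=(None,None) exec_start@4 write@5
I4 mul r1: issue@5 deps=(None,3) exec_start@5 write@8
I5 mul r3: issue@6 deps=(3,4) exec_start@8 write@10

Answer: 4 4 6 5 8 10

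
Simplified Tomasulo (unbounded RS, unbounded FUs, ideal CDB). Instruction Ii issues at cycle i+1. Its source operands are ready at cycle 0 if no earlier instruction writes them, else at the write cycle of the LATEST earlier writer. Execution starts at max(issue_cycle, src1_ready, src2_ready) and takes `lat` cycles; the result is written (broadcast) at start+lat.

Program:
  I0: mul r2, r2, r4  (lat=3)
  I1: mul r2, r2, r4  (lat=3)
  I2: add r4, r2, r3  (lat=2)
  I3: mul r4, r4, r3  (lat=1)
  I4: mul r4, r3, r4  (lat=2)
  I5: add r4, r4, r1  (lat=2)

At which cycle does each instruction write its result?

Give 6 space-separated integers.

I0 mul r2: issue@1 deps=(None,None) exec_start@1 write@4
I1 mul r2: issue@2 deps=(0,None) exec_start@4 write@7
I2 add r4: issue@3 deps=(1,None) exec_start@7 write@9
I3 mul r4: issue@4 deps=(2,None) exec_start@9 write@10
I4 mul r4: issue@5 deps=(None,3) exec_start@10 write@12
I5 add r4: issue@6 deps=(4,None) exec_start@12 write@14

Answer: 4 7 9 10 12 14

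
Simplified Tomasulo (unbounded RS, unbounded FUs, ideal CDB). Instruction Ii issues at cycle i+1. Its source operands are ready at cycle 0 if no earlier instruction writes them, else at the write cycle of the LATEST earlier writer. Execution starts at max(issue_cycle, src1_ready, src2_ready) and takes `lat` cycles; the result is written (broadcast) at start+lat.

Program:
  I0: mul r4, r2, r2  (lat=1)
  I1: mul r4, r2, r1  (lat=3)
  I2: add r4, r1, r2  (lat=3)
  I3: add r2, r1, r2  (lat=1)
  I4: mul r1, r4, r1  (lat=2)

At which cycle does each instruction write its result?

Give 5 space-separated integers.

Answer: 2 5 6 5 8

Derivation:
I0 mul r4: issue@1 deps=(None,None) exec_start@1 write@2
I1 mul r4: issue@2 deps=(None,None) exec_start@2 write@5
I2 add r4: issue@3 deps=(None,None) exec_start@3 write@6
I3 add r2: issue@4 deps=(None,None) exec_start@4 write@5
I4 mul r1: issue@5 deps=(2,None) exec_start@6 write@8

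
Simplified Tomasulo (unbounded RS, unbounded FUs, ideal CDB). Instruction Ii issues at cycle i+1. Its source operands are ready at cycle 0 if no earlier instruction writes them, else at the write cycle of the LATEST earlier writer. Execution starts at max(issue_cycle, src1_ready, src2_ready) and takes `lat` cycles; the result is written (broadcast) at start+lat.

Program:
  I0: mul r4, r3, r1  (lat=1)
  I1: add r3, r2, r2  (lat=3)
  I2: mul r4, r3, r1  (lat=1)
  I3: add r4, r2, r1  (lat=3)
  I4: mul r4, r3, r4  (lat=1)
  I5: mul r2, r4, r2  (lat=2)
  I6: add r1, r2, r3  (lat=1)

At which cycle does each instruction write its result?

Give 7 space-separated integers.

Answer: 2 5 6 7 8 10 11

Derivation:
I0 mul r4: issue@1 deps=(None,None) exec_start@1 write@2
I1 add r3: issue@2 deps=(None,None) exec_start@2 write@5
I2 mul r4: issue@3 deps=(1,None) exec_start@5 write@6
I3 add r4: issue@4 deps=(None,None) exec_start@4 write@7
I4 mul r4: issue@5 deps=(1,3) exec_start@7 write@8
I5 mul r2: issue@6 deps=(4,None) exec_start@8 write@10
I6 add r1: issue@7 deps=(5,1) exec_start@10 write@11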